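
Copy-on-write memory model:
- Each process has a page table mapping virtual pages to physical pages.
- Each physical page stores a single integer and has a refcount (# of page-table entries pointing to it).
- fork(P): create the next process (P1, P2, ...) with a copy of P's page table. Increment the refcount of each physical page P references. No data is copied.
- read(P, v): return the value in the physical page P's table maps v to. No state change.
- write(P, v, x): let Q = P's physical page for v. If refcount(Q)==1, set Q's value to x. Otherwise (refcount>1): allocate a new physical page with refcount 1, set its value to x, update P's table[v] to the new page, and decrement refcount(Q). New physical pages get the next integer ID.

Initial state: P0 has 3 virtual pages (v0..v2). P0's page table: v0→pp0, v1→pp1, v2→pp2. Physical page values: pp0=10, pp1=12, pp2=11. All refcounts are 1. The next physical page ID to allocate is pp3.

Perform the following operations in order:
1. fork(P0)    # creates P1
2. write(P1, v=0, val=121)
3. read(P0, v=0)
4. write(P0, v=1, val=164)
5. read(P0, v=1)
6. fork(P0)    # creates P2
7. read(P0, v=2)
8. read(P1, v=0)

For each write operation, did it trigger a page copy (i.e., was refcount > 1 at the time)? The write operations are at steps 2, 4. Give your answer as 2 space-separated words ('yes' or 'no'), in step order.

Op 1: fork(P0) -> P1. 3 ppages; refcounts: pp0:2 pp1:2 pp2:2
Op 2: write(P1, v0, 121). refcount(pp0)=2>1 -> COPY to pp3. 4 ppages; refcounts: pp0:1 pp1:2 pp2:2 pp3:1
Op 3: read(P0, v0) -> 10. No state change.
Op 4: write(P0, v1, 164). refcount(pp1)=2>1 -> COPY to pp4. 5 ppages; refcounts: pp0:1 pp1:1 pp2:2 pp3:1 pp4:1
Op 5: read(P0, v1) -> 164. No state change.
Op 6: fork(P0) -> P2. 5 ppages; refcounts: pp0:2 pp1:1 pp2:3 pp3:1 pp4:2
Op 7: read(P0, v2) -> 11. No state change.
Op 8: read(P1, v0) -> 121. No state change.

yes yes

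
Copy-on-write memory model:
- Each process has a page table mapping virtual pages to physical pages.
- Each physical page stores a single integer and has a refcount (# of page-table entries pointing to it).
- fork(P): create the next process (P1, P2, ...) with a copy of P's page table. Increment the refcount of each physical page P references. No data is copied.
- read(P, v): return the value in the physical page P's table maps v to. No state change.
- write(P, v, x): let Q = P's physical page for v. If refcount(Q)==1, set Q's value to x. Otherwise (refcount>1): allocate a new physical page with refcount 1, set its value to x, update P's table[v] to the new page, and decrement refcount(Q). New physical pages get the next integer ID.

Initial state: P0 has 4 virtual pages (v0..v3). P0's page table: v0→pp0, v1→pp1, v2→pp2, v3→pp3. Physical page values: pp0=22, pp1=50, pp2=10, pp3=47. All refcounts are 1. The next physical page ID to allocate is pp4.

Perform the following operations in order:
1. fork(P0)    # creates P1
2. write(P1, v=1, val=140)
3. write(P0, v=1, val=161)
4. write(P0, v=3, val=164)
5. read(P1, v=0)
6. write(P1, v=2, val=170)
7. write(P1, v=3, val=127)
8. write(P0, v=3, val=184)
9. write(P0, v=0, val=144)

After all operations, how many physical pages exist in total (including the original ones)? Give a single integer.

Op 1: fork(P0) -> P1. 4 ppages; refcounts: pp0:2 pp1:2 pp2:2 pp3:2
Op 2: write(P1, v1, 140). refcount(pp1)=2>1 -> COPY to pp4. 5 ppages; refcounts: pp0:2 pp1:1 pp2:2 pp3:2 pp4:1
Op 3: write(P0, v1, 161). refcount(pp1)=1 -> write in place. 5 ppages; refcounts: pp0:2 pp1:1 pp2:2 pp3:2 pp4:1
Op 4: write(P0, v3, 164). refcount(pp3)=2>1 -> COPY to pp5. 6 ppages; refcounts: pp0:2 pp1:1 pp2:2 pp3:1 pp4:1 pp5:1
Op 5: read(P1, v0) -> 22. No state change.
Op 6: write(P1, v2, 170). refcount(pp2)=2>1 -> COPY to pp6. 7 ppages; refcounts: pp0:2 pp1:1 pp2:1 pp3:1 pp4:1 pp5:1 pp6:1
Op 7: write(P1, v3, 127). refcount(pp3)=1 -> write in place. 7 ppages; refcounts: pp0:2 pp1:1 pp2:1 pp3:1 pp4:1 pp5:1 pp6:1
Op 8: write(P0, v3, 184). refcount(pp5)=1 -> write in place. 7 ppages; refcounts: pp0:2 pp1:1 pp2:1 pp3:1 pp4:1 pp5:1 pp6:1
Op 9: write(P0, v0, 144). refcount(pp0)=2>1 -> COPY to pp7. 8 ppages; refcounts: pp0:1 pp1:1 pp2:1 pp3:1 pp4:1 pp5:1 pp6:1 pp7:1

Answer: 8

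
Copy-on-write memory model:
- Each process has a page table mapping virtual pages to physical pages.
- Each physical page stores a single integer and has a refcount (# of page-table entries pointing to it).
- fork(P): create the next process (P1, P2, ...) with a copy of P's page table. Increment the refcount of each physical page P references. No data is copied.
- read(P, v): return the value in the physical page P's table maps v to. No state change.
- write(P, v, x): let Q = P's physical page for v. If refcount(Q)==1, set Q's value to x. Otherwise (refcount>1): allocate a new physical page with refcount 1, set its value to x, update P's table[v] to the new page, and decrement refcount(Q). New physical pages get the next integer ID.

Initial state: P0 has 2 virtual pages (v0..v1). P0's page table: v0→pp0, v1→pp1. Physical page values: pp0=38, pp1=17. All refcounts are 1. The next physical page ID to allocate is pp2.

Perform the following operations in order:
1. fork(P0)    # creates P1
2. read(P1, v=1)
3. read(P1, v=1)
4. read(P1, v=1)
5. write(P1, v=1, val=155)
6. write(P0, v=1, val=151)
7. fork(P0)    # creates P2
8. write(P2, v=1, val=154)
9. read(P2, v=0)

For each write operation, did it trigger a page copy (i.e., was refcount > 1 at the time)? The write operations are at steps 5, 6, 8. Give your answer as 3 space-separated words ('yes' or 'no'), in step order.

Op 1: fork(P0) -> P1. 2 ppages; refcounts: pp0:2 pp1:2
Op 2: read(P1, v1) -> 17. No state change.
Op 3: read(P1, v1) -> 17. No state change.
Op 4: read(P1, v1) -> 17. No state change.
Op 5: write(P1, v1, 155). refcount(pp1)=2>1 -> COPY to pp2. 3 ppages; refcounts: pp0:2 pp1:1 pp2:1
Op 6: write(P0, v1, 151). refcount(pp1)=1 -> write in place. 3 ppages; refcounts: pp0:2 pp1:1 pp2:1
Op 7: fork(P0) -> P2. 3 ppages; refcounts: pp0:3 pp1:2 pp2:1
Op 8: write(P2, v1, 154). refcount(pp1)=2>1 -> COPY to pp3. 4 ppages; refcounts: pp0:3 pp1:1 pp2:1 pp3:1
Op 9: read(P2, v0) -> 38. No state change.

yes no yes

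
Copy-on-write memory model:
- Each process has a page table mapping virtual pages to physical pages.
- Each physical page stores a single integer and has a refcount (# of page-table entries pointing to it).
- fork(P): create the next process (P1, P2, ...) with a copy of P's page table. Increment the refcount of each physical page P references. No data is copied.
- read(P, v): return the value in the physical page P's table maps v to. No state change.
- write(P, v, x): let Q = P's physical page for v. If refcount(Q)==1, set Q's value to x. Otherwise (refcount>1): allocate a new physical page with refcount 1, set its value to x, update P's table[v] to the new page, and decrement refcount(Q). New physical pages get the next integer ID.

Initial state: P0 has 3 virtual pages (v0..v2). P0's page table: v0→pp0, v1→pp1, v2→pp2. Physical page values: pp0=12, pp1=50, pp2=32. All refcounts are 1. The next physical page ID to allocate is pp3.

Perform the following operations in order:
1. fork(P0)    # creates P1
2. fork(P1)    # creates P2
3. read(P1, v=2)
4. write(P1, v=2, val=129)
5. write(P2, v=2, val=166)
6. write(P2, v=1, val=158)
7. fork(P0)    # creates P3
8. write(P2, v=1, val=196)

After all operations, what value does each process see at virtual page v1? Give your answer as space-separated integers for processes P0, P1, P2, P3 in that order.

Answer: 50 50 196 50

Derivation:
Op 1: fork(P0) -> P1. 3 ppages; refcounts: pp0:2 pp1:2 pp2:2
Op 2: fork(P1) -> P2. 3 ppages; refcounts: pp0:3 pp1:3 pp2:3
Op 3: read(P1, v2) -> 32. No state change.
Op 4: write(P1, v2, 129). refcount(pp2)=3>1 -> COPY to pp3. 4 ppages; refcounts: pp0:3 pp1:3 pp2:2 pp3:1
Op 5: write(P2, v2, 166). refcount(pp2)=2>1 -> COPY to pp4. 5 ppages; refcounts: pp0:3 pp1:3 pp2:1 pp3:1 pp4:1
Op 6: write(P2, v1, 158). refcount(pp1)=3>1 -> COPY to pp5. 6 ppages; refcounts: pp0:3 pp1:2 pp2:1 pp3:1 pp4:1 pp5:1
Op 7: fork(P0) -> P3. 6 ppages; refcounts: pp0:4 pp1:3 pp2:2 pp3:1 pp4:1 pp5:1
Op 8: write(P2, v1, 196). refcount(pp5)=1 -> write in place. 6 ppages; refcounts: pp0:4 pp1:3 pp2:2 pp3:1 pp4:1 pp5:1
P0: v1 -> pp1 = 50
P1: v1 -> pp1 = 50
P2: v1 -> pp5 = 196
P3: v1 -> pp1 = 50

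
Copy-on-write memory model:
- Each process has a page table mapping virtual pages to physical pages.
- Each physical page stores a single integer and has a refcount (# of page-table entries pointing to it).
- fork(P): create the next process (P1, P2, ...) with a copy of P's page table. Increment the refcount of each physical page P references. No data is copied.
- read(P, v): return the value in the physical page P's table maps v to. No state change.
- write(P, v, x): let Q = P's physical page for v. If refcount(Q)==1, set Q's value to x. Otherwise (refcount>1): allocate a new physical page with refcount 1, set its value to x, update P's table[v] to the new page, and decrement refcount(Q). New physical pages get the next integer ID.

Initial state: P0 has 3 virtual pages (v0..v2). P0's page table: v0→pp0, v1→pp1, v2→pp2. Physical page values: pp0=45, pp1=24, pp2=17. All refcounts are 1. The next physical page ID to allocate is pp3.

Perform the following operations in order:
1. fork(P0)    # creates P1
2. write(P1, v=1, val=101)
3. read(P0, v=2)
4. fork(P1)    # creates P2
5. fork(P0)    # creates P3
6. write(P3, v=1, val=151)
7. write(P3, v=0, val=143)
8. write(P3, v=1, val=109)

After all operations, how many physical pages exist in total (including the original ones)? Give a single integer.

Op 1: fork(P0) -> P1. 3 ppages; refcounts: pp0:2 pp1:2 pp2:2
Op 2: write(P1, v1, 101). refcount(pp1)=2>1 -> COPY to pp3. 4 ppages; refcounts: pp0:2 pp1:1 pp2:2 pp3:1
Op 3: read(P0, v2) -> 17. No state change.
Op 4: fork(P1) -> P2. 4 ppages; refcounts: pp0:3 pp1:1 pp2:3 pp3:2
Op 5: fork(P0) -> P3. 4 ppages; refcounts: pp0:4 pp1:2 pp2:4 pp3:2
Op 6: write(P3, v1, 151). refcount(pp1)=2>1 -> COPY to pp4. 5 ppages; refcounts: pp0:4 pp1:1 pp2:4 pp3:2 pp4:1
Op 7: write(P3, v0, 143). refcount(pp0)=4>1 -> COPY to pp5. 6 ppages; refcounts: pp0:3 pp1:1 pp2:4 pp3:2 pp4:1 pp5:1
Op 8: write(P3, v1, 109). refcount(pp4)=1 -> write in place. 6 ppages; refcounts: pp0:3 pp1:1 pp2:4 pp3:2 pp4:1 pp5:1

Answer: 6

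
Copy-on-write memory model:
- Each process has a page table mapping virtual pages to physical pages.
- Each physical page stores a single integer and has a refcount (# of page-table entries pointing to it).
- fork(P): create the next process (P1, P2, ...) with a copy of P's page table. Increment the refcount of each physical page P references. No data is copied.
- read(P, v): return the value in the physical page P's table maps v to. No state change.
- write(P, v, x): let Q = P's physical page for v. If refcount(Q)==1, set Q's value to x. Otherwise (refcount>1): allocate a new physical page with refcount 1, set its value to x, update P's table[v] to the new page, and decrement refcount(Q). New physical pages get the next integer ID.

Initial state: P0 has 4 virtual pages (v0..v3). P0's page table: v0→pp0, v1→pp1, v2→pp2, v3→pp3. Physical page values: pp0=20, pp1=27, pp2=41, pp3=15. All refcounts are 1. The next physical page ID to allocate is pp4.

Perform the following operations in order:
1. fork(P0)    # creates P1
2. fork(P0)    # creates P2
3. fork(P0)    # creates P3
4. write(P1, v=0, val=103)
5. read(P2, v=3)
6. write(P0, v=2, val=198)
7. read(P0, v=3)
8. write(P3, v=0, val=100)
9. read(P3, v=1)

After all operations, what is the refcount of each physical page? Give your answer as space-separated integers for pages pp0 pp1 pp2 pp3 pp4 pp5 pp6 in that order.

Answer: 2 4 3 4 1 1 1

Derivation:
Op 1: fork(P0) -> P1. 4 ppages; refcounts: pp0:2 pp1:2 pp2:2 pp3:2
Op 2: fork(P0) -> P2. 4 ppages; refcounts: pp0:3 pp1:3 pp2:3 pp3:3
Op 3: fork(P0) -> P3. 4 ppages; refcounts: pp0:4 pp1:4 pp2:4 pp3:4
Op 4: write(P1, v0, 103). refcount(pp0)=4>1 -> COPY to pp4. 5 ppages; refcounts: pp0:3 pp1:4 pp2:4 pp3:4 pp4:1
Op 5: read(P2, v3) -> 15. No state change.
Op 6: write(P0, v2, 198). refcount(pp2)=4>1 -> COPY to pp5. 6 ppages; refcounts: pp0:3 pp1:4 pp2:3 pp3:4 pp4:1 pp5:1
Op 7: read(P0, v3) -> 15. No state change.
Op 8: write(P3, v0, 100). refcount(pp0)=3>1 -> COPY to pp6. 7 ppages; refcounts: pp0:2 pp1:4 pp2:3 pp3:4 pp4:1 pp5:1 pp6:1
Op 9: read(P3, v1) -> 27. No state change.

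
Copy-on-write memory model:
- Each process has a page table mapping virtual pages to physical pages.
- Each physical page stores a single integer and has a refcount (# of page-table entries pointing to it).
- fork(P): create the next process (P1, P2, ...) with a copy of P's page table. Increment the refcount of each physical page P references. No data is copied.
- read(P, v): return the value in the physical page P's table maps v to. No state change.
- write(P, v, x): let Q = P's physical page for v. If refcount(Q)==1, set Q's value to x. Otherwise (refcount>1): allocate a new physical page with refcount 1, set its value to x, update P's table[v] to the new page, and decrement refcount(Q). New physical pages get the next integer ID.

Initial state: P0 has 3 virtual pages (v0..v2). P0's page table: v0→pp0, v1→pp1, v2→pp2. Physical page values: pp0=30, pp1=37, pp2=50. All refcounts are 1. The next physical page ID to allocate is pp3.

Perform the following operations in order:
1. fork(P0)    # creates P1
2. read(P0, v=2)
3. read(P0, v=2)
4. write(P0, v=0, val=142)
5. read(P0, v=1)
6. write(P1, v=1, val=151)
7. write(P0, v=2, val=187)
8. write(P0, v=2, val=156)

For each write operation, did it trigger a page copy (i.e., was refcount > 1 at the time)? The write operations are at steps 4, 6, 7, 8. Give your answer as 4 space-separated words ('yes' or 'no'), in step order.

Op 1: fork(P0) -> P1. 3 ppages; refcounts: pp0:2 pp1:2 pp2:2
Op 2: read(P0, v2) -> 50. No state change.
Op 3: read(P0, v2) -> 50. No state change.
Op 4: write(P0, v0, 142). refcount(pp0)=2>1 -> COPY to pp3. 4 ppages; refcounts: pp0:1 pp1:2 pp2:2 pp3:1
Op 5: read(P0, v1) -> 37. No state change.
Op 6: write(P1, v1, 151). refcount(pp1)=2>1 -> COPY to pp4. 5 ppages; refcounts: pp0:1 pp1:1 pp2:2 pp3:1 pp4:1
Op 7: write(P0, v2, 187). refcount(pp2)=2>1 -> COPY to pp5. 6 ppages; refcounts: pp0:1 pp1:1 pp2:1 pp3:1 pp4:1 pp5:1
Op 8: write(P0, v2, 156). refcount(pp5)=1 -> write in place. 6 ppages; refcounts: pp0:1 pp1:1 pp2:1 pp3:1 pp4:1 pp5:1

yes yes yes no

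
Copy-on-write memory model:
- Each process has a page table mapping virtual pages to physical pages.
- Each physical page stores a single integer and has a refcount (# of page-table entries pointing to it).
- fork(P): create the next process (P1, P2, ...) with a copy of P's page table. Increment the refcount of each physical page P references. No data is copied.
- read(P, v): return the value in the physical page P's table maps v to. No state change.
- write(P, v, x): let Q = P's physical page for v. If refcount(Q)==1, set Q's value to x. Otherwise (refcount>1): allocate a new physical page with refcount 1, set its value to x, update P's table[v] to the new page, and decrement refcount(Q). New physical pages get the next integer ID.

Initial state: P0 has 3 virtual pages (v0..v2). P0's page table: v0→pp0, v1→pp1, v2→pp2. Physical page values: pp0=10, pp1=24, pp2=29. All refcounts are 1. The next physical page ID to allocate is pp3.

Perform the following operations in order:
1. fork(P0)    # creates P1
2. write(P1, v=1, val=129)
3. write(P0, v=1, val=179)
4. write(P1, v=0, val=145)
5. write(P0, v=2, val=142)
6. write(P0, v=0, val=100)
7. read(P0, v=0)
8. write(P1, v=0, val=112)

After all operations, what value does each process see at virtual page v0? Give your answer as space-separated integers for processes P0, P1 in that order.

Answer: 100 112

Derivation:
Op 1: fork(P0) -> P1. 3 ppages; refcounts: pp0:2 pp1:2 pp2:2
Op 2: write(P1, v1, 129). refcount(pp1)=2>1 -> COPY to pp3. 4 ppages; refcounts: pp0:2 pp1:1 pp2:2 pp3:1
Op 3: write(P0, v1, 179). refcount(pp1)=1 -> write in place. 4 ppages; refcounts: pp0:2 pp1:1 pp2:2 pp3:1
Op 4: write(P1, v0, 145). refcount(pp0)=2>1 -> COPY to pp4. 5 ppages; refcounts: pp0:1 pp1:1 pp2:2 pp3:1 pp4:1
Op 5: write(P0, v2, 142). refcount(pp2)=2>1 -> COPY to pp5. 6 ppages; refcounts: pp0:1 pp1:1 pp2:1 pp3:1 pp4:1 pp5:1
Op 6: write(P0, v0, 100). refcount(pp0)=1 -> write in place. 6 ppages; refcounts: pp0:1 pp1:1 pp2:1 pp3:1 pp4:1 pp5:1
Op 7: read(P0, v0) -> 100. No state change.
Op 8: write(P1, v0, 112). refcount(pp4)=1 -> write in place. 6 ppages; refcounts: pp0:1 pp1:1 pp2:1 pp3:1 pp4:1 pp5:1
P0: v0 -> pp0 = 100
P1: v0 -> pp4 = 112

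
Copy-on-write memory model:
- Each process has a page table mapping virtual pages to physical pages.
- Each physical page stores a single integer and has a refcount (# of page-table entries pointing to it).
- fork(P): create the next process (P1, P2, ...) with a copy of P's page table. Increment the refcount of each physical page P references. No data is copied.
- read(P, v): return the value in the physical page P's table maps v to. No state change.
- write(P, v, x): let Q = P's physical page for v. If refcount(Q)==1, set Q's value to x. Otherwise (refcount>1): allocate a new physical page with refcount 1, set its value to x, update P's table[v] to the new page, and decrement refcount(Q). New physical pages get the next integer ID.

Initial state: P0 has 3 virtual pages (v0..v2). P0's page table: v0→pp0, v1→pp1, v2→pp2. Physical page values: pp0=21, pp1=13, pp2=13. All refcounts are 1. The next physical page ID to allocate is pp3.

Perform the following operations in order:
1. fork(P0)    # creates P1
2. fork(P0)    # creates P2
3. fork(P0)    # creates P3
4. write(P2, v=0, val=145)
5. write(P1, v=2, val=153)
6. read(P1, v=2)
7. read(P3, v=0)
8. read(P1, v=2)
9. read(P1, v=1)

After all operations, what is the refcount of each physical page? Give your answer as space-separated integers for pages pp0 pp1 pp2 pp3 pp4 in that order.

Answer: 3 4 3 1 1

Derivation:
Op 1: fork(P0) -> P1. 3 ppages; refcounts: pp0:2 pp1:2 pp2:2
Op 2: fork(P0) -> P2. 3 ppages; refcounts: pp0:3 pp1:3 pp2:3
Op 3: fork(P0) -> P3. 3 ppages; refcounts: pp0:4 pp1:4 pp2:4
Op 4: write(P2, v0, 145). refcount(pp0)=4>1 -> COPY to pp3. 4 ppages; refcounts: pp0:3 pp1:4 pp2:4 pp3:1
Op 5: write(P1, v2, 153). refcount(pp2)=4>1 -> COPY to pp4. 5 ppages; refcounts: pp0:3 pp1:4 pp2:3 pp3:1 pp4:1
Op 6: read(P1, v2) -> 153. No state change.
Op 7: read(P3, v0) -> 21. No state change.
Op 8: read(P1, v2) -> 153. No state change.
Op 9: read(P1, v1) -> 13. No state change.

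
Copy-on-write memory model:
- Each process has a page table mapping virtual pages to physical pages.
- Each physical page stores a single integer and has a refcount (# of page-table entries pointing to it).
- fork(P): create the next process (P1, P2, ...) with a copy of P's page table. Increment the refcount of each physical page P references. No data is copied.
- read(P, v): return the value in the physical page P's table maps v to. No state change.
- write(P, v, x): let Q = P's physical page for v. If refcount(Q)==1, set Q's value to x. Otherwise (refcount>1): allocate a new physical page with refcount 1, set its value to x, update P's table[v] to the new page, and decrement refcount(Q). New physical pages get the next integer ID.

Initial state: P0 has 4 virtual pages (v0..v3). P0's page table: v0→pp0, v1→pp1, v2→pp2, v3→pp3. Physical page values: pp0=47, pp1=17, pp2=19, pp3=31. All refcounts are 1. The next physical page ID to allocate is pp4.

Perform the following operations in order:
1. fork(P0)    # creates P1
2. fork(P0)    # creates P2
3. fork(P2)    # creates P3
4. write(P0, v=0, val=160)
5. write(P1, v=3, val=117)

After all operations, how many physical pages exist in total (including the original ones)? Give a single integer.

Op 1: fork(P0) -> P1. 4 ppages; refcounts: pp0:2 pp1:2 pp2:2 pp3:2
Op 2: fork(P0) -> P2. 4 ppages; refcounts: pp0:3 pp1:3 pp2:3 pp3:3
Op 3: fork(P2) -> P3. 4 ppages; refcounts: pp0:4 pp1:4 pp2:4 pp3:4
Op 4: write(P0, v0, 160). refcount(pp0)=4>1 -> COPY to pp4. 5 ppages; refcounts: pp0:3 pp1:4 pp2:4 pp3:4 pp4:1
Op 5: write(P1, v3, 117). refcount(pp3)=4>1 -> COPY to pp5. 6 ppages; refcounts: pp0:3 pp1:4 pp2:4 pp3:3 pp4:1 pp5:1

Answer: 6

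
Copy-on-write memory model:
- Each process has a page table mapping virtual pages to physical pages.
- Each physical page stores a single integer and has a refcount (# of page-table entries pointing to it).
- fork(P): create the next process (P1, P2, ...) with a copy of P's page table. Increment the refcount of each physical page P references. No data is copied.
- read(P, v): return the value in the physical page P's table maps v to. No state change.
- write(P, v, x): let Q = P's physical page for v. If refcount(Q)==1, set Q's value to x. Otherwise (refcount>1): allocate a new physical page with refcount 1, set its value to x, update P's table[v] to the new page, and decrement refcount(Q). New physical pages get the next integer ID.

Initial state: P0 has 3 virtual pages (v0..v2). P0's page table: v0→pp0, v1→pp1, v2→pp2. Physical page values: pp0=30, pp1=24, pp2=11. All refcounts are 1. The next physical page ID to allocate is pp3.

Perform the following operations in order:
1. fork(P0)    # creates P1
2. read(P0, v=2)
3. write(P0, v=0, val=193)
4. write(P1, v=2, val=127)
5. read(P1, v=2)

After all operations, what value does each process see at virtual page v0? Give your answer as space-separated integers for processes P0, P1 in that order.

Answer: 193 30

Derivation:
Op 1: fork(P0) -> P1. 3 ppages; refcounts: pp0:2 pp1:2 pp2:2
Op 2: read(P0, v2) -> 11. No state change.
Op 3: write(P0, v0, 193). refcount(pp0)=2>1 -> COPY to pp3. 4 ppages; refcounts: pp0:1 pp1:2 pp2:2 pp3:1
Op 4: write(P1, v2, 127). refcount(pp2)=2>1 -> COPY to pp4. 5 ppages; refcounts: pp0:1 pp1:2 pp2:1 pp3:1 pp4:1
Op 5: read(P1, v2) -> 127. No state change.
P0: v0 -> pp3 = 193
P1: v0 -> pp0 = 30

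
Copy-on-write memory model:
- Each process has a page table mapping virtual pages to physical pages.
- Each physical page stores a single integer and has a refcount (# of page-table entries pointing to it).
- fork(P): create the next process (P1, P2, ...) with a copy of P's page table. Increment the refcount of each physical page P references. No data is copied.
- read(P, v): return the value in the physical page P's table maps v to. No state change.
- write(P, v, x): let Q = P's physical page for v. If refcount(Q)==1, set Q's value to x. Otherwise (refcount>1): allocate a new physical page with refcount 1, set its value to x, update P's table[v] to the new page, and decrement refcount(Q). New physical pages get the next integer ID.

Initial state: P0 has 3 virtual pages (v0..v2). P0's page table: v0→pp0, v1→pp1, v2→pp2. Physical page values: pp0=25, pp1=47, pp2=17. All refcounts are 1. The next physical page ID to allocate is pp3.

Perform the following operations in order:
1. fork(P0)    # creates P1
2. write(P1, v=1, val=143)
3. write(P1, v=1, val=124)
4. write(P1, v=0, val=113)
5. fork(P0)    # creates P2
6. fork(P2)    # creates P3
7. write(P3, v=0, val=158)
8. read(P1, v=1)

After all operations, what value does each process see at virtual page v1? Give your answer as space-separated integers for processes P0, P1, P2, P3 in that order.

Answer: 47 124 47 47

Derivation:
Op 1: fork(P0) -> P1. 3 ppages; refcounts: pp0:2 pp1:2 pp2:2
Op 2: write(P1, v1, 143). refcount(pp1)=2>1 -> COPY to pp3. 4 ppages; refcounts: pp0:2 pp1:1 pp2:2 pp3:1
Op 3: write(P1, v1, 124). refcount(pp3)=1 -> write in place. 4 ppages; refcounts: pp0:2 pp1:1 pp2:2 pp3:1
Op 4: write(P1, v0, 113). refcount(pp0)=2>1 -> COPY to pp4. 5 ppages; refcounts: pp0:1 pp1:1 pp2:2 pp3:1 pp4:1
Op 5: fork(P0) -> P2. 5 ppages; refcounts: pp0:2 pp1:2 pp2:3 pp3:1 pp4:1
Op 6: fork(P2) -> P3. 5 ppages; refcounts: pp0:3 pp1:3 pp2:4 pp3:1 pp4:1
Op 7: write(P3, v0, 158). refcount(pp0)=3>1 -> COPY to pp5. 6 ppages; refcounts: pp0:2 pp1:3 pp2:4 pp3:1 pp4:1 pp5:1
Op 8: read(P1, v1) -> 124. No state change.
P0: v1 -> pp1 = 47
P1: v1 -> pp3 = 124
P2: v1 -> pp1 = 47
P3: v1 -> pp1 = 47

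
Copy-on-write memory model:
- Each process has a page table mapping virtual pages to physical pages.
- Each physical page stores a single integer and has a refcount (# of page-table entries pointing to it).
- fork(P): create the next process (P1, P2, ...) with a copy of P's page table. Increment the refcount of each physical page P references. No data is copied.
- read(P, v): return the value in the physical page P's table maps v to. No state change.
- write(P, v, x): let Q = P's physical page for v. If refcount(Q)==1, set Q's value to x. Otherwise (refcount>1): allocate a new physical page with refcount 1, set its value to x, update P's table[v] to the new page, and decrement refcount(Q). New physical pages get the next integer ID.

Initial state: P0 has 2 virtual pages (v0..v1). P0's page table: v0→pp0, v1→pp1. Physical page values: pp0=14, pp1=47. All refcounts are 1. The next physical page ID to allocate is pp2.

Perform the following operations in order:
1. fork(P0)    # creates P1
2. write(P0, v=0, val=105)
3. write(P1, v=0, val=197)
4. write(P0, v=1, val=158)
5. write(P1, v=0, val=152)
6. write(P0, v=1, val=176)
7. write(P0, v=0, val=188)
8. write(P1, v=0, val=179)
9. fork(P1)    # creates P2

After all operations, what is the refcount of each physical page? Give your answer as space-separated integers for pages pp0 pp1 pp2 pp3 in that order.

Answer: 2 2 1 1

Derivation:
Op 1: fork(P0) -> P1. 2 ppages; refcounts: pp0:2 pp1:2
Op 2: write(P0, v0, 105). refcount(pp0)=2>1 -> COPY to pp2. 3 ppages; refcounts: pp0:1 pp1:2 pp2:1
Op 3: write(P1, v0, 197). refcount(pp0)=1 -> write in place. 3 ppages; refcounts: pp0:1 pp1:2 pp2:1
Op 4: write(P0, v1, 158). refcount(pp1)=2>1 -> COPY to pp3. 4 ppages; refcounts: pp0:1 pp1:1 pp2:1 pp3:1
Op 5: write(P1, v0, 152). refcount(pp0)=1 -> write in place. 4 ppages; refcounts: pp0:1 pp1:1 pp2:1 pp3:1
Op 6: write(P0, v1, 176). refcount(pp3)=1 -> write in place. 4 ppages; refcounts: pp0:1 pp1:1 pp2:1 pp3:1
Op 7: write(P0, v0, 188). refcount(pp2)=1 -> write in place. 4 ppages; refcounts: pp0:1 pp1:1 pp2:1 pp3:1
Op 8: write(P1, v0, 179). refcount(pp0)=1 -> write in place. 4 ppages; refcounts: pp0:1 pp1:1 pp2:1 pp3:1
Op 9: fork(P1) -> P2. 4 ppages; refcounts: pp0:2 pp1:2 pp2:1 pp3:1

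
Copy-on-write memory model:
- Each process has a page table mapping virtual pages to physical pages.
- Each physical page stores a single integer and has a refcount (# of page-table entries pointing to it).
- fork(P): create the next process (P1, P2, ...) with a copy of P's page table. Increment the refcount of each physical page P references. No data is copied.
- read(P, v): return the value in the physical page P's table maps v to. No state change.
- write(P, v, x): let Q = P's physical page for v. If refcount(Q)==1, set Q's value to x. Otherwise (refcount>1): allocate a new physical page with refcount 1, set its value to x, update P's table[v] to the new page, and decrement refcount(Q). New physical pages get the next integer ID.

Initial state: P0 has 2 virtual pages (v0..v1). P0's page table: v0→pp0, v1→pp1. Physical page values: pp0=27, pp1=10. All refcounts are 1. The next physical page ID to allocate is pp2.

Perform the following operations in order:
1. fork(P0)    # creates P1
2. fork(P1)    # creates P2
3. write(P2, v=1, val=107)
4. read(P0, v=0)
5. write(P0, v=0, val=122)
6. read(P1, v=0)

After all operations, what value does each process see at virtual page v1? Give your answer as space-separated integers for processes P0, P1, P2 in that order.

Op 1: fork(P0) -> P1. 2 ppages; refcounts: pp0:2 pp1:2
Op 2: fork(P1) -> P2. 2 ppages; refcounts: pp0:3 pp1:3
Op 3: write(P2, v1, 107). refcount(pp1)=3>1 -> COPY to pp2. 3 ppages; refcounts: pp0:3 pp1:2 pp2:1
Op 4: read(P0, v0) -> 27. No state change.
Op 5: write(P0, v0, 122). refcount(pp0)=3>1 -> COPY to pp3. 4 ppages; refcounts: pp0:2 pp1:2 pp2:1 pp3:1
Op 6: read(P1, v0) -> 27. No state change.
P0: v1 -> pp1 = 10
P1: v1 -> pp1 = 10
P2: v1 -> pp2 = 107

Answer: 10 10 107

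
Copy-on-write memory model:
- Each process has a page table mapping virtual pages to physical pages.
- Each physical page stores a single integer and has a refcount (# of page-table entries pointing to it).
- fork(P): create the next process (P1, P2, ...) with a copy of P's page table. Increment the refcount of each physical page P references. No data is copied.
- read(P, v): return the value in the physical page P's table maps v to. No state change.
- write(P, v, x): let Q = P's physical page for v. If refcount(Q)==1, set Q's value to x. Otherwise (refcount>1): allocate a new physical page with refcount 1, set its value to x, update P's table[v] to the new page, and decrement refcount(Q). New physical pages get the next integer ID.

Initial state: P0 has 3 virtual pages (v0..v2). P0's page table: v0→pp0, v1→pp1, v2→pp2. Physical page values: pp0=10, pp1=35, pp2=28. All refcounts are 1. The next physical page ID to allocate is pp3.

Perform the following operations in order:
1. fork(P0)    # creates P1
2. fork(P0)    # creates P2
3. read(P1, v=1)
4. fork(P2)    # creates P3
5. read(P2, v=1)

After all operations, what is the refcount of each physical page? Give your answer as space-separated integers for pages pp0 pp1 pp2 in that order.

Op 1: fork(P0) -> P1. 3 ppages; refcounts: pp0:2 pp1:2 pp2:2
Op 2: fork(P0) -> P2. 3 ppages; refcounts: pp0:3 pp1:3 pp2:3
Op 3: read(P1, v1) -> 35. No state change.
Op 4: fork(P2) -> P3. 3 ppages; refcounts: pp0:4 pp1:4 pp2:4
Op 5: read(P2, v1) -> 35. No state change.

Answer: 4 4 4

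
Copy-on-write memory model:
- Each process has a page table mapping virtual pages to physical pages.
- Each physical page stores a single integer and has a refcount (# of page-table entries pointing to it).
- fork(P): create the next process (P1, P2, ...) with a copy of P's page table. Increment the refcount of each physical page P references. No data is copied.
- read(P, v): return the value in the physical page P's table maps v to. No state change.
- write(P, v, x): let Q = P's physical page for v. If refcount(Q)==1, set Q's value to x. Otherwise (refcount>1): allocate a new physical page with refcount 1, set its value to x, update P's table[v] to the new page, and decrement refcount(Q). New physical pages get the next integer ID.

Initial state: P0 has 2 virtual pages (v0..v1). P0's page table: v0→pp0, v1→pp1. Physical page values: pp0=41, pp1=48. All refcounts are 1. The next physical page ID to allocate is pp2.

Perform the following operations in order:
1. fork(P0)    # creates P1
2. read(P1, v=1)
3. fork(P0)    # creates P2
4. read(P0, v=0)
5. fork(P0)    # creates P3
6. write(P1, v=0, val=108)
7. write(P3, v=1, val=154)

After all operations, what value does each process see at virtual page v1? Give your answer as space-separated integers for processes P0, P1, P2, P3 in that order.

Op 1: fork(P0) -> P1. 2 ppages; refcounts: pp0:2 pp1:2
Op 2: read(P1, v1) -> 48. No state change.
Op 3: fork(P0) -> P2. 2 ppages; refcounts: pp0:3 pp1:3
Op 4: read(P0, v0) -> 41. No state change.
Op 5: fork(P0) -> P3. 2 ppages; refcounts: pp0:4 pp1:4
Op 6: write(P1, v0, 108). refcount(pp0)=4>1 -> COPY to pp2. 3 ppages; refcounts: pp0:3 pp1:4 pp2:1
Op 7: write(P3, v1, 154). refcount(pp1)=4>1 -> COPY to pp3. 4 ppages; refcounts: pp0:3 pp1:3 pp2:1 pp3:1
P0: v1 -> pp1 = 48
P1: v1 -> pp1 = 48
P2: v1 -> pp1 = 48
P3: v1 -> pp3 = 154

Answer: 48 48 48 154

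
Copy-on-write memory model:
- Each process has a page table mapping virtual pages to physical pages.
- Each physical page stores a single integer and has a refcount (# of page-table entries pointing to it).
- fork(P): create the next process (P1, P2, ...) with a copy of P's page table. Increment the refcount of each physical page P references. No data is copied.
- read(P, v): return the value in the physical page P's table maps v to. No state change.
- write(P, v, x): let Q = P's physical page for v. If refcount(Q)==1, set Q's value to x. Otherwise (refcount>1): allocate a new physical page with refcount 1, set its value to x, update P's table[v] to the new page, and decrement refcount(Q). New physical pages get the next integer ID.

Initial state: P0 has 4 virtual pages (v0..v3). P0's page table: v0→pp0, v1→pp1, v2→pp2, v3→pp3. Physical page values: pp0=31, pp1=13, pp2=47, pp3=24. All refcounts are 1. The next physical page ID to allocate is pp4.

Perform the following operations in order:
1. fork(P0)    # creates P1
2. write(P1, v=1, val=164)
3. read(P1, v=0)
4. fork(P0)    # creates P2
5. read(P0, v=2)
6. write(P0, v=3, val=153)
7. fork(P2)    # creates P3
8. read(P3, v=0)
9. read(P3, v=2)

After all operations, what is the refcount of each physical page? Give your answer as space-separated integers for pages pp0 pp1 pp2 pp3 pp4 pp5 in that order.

Answer: 4 3 4 3 1 1

Derivation:
Op 1: fork(P0) -> P1. 4 ppages; refcounts: pp0:2 pp1:2 pp2:2 pp3:2
Op 2: write(P1, v1, 164). refcount(pp1)=2>1 -> COPY to pp4. 5 ppages; refcounts: pp0:2 pp1:1 pp2:2 pp3:2 pp4:1
Op 3: read(P1, v0) -> 31. No state change.
Op 4: fork(P0) -> P2. 5 ppages; refcounts: pp0:3 pp1:2 pp2:3 pp3:3 pp4:1
Op 5: read(P0, v2) -> 47. No state change.
Op 6: write(P0, v3, 153). refcount(pp3)=3>1 -> COPY to pp5. 6 ppages; refcounts: pp0:3 pp1:2 pp2:3 pp3:2 pp4:1 pp5:1
Op 7: fork(P2) -> P3. 6 ppages; refcounts: pp0:4 pp1:3 pp2:4 pp3:3 pp4:1 pp5:1
Op 8: read(P3, v0) -> 31. No state change.
Op 9: read(P3, v2) -> 47. No state change.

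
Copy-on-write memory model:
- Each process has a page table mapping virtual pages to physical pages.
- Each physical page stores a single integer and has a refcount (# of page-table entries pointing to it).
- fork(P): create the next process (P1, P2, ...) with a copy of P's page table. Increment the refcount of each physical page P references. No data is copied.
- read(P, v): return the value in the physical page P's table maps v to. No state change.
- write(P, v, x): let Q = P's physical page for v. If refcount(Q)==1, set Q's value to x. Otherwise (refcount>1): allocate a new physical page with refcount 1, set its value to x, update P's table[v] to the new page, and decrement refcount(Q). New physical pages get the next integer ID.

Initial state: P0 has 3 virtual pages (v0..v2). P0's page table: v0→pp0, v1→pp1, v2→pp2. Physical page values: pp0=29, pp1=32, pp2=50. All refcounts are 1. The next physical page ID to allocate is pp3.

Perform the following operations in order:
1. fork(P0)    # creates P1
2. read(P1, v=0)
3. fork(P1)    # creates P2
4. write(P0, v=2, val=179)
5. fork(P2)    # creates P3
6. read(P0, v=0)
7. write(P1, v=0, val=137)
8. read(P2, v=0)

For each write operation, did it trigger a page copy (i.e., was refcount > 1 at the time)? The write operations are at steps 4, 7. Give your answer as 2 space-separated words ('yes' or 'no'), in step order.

Op 1: fork(P0) -> P1. 3 ppages; refcounts: pp0:2 pp1:2 pp2:2
Op 2: read(P1, v0) -> 29. No state change.
Op 3: fork(P1) -> P2. 3 ppages; refcounts: pp0:3 pp1:3 pp2:3
Op 4: write(P0, v2, 179). refcount(pp2)=3>1 -> COPY to pp3. 4 ppages; refcounts: pp0:3 pp1:3 pp2:2 pp3:1
Op 5: fork(P2) -> P3. 4 ppages; refcounts: pp0:4 pp1:4 pp2:3 pp3:1
Op 6: read(P0, v0) -> 29. No state change.
Op 7: write(P1, v0, 137). refcount(pp0)=4>1 -> COPY to pp4. 5 ppages; refcounts: pp0:3 pp1:4 pp2:3 pp3:1 pp4:1
Op 8: read(P2, v0) -> 29. No state change.

yes yes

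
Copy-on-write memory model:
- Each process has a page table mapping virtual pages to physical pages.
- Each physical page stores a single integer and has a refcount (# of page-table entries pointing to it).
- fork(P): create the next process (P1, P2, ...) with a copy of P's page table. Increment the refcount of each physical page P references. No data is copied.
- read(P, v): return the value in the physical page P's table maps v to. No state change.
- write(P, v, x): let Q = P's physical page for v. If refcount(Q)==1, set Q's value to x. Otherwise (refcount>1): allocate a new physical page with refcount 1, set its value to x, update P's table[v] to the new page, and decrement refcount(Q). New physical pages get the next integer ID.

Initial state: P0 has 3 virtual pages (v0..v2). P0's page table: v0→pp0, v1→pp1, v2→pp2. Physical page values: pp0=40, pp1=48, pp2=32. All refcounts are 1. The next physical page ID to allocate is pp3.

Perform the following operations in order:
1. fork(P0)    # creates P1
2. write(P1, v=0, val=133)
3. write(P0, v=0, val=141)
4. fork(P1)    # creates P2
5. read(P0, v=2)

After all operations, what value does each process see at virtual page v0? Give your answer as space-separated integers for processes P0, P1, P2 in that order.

Op 1: fork(P0) -> P1. 3 ppages; refcounts: pp0:2 pp1:2 pp2:2
Op 2: write(P1, v0, 133). refcount(pp0)=2>1 -> COPY to pp3. 4 ppages; refcounts: pp0:1 pp1:2 pp2:2 pp3:1
Op 3: write(P0, v0, 141). refcount(pp0)=1 -> write in place. 4 ppages; refcounts: pp0:1 pp1:2 pp2:2 pp3:1
Op 4: fork(P1) -> P2. 4 ppages; refcounts: pp0:1 pp1:3 pp2:3 pp3:2
Op 5: read(P0, v2) -> 32. No state change.
P0: v0 -> pp0 = 141
P1: v0 -> pp3 = 133
P2: v0 -> pp3 = 133

Answer: 141 133 133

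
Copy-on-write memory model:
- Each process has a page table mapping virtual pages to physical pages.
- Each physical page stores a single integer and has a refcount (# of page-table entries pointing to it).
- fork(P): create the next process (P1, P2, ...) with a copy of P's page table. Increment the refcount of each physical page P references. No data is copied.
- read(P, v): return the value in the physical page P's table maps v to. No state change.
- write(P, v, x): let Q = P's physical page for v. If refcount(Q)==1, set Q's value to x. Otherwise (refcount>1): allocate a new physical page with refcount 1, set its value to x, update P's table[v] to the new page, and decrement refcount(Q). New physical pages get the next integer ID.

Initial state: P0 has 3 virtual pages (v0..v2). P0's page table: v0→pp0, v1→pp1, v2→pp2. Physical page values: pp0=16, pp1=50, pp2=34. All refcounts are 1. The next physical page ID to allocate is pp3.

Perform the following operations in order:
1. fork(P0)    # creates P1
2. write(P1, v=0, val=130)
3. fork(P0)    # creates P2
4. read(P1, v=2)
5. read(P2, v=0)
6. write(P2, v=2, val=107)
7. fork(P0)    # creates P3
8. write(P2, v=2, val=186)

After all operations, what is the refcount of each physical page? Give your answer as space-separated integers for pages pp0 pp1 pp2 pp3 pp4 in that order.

Answer: 3 4 3 1 1

Derivation:
Op 1: fork(P0) -> P1. 3 ppages; refcounts: pp0:2 pp1:2 pp2:2
Op 2: write(P1, v0, 130). refcount(pp0)=2>1 -> COPY to pp3. 4 ppages; refcounts: pp0:1 pp1:2 pp2:2 pp3:1
Op 3: fork(P0) -> P2. 4 ppages; refcounts: pp0:2 pp1:3 pp2:3 pp3:1
Op 4: read(P1, v2) -> 34. No state change.
Op 5: read(P2, v0) -> 16. No state change.
Op 6: write(P2, v2, 107). refcount(pp2)=3>1 -> COPY to pp4. 5 ppages; refcounts: pp0:2 pp1:3 pp2:2 pp3:1 pp4:1
Op 7: fork(P0) -> P3. 5 ppages; refcounts: pp0:3 pp1:4 pp2:3 pp3:1 pp4:1
Op 8: write(P2, v2, 186). refcount(pp4)=1 -> write in place. 5 ppages; refcounts: pp0:3 pp1:4 pp2:3 pp3:1 pp4:1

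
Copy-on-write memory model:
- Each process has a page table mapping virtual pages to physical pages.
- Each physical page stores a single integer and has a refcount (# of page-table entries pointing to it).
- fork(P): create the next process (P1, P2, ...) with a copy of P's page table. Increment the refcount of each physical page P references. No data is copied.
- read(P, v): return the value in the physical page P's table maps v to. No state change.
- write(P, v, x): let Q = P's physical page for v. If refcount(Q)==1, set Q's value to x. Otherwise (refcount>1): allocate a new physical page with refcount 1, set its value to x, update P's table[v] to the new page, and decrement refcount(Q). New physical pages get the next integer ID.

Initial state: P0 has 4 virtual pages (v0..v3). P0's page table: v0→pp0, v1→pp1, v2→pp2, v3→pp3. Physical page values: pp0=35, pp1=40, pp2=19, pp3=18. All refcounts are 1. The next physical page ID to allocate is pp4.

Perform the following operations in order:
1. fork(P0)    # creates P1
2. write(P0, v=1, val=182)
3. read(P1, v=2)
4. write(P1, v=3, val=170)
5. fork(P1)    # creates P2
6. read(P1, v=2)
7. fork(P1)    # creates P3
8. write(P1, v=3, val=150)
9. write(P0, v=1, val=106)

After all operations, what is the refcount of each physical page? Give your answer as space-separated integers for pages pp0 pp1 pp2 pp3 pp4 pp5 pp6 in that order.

Op 1: fork(P0) -> P1. 4 ppages; refcounts: pp0:2 pp1:2 pp2:2 pp3:2
Op 2: write(P0, v1, 182). refcount(pp1)=2>1 -> COPY to pp4. 5 ppages; refcounts: pp0:2 pp1:1 pp2:2 pp3:2 pp4:1
Op 3: read(P1, v2) -> 19. No state change.
Op 4: write(P1, v3, 170). refcount(pp3)=2>1 -> COPY to pp5. 6 ppages; refcounts: pp0:2 pp1:1 pp2:2 pp3:1 pp4:1 pp5:1
Op 5: fork(P1) -> P2. 6 ppages; refcounts: pp0:3 pp1:2 pp2:3 pp3:1 pp4:1 pp5:2
Op 6: read(P1, v2) -> 19. No state change.
Op 7: fork(P1) -> P3. 6 ppages; refcounts: pp0:4 pp1:3 pp2:4 pp3:1 pp4:1 pp5:3
Op 8: write(P1, v3, 150). refcount(pp5)=3>1 -> COPY to pp6. 7 ppages; refcounts: pp0:4 pp1:3 pp2:4 pp3:1 pp4:1 pp5:2 pp6:1
Op 9: write(P0, v1, 106). refcount(pp4)=1 -> write in place. 7 ppages; refcounts: pp0:4 pp1:3 pp2:4 pp3:1 pp4:1 pp5:2 pp6:1

Answer: 4 3 4 1 1 2 1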